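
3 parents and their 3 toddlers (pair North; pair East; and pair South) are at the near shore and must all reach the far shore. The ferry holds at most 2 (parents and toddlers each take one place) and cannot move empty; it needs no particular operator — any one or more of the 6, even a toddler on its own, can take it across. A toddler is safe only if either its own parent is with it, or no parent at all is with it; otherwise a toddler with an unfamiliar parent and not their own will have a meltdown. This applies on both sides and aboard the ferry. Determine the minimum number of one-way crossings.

Counting alone: each trip to the far shore takes at most 2 across and each return brings at least 1 back, so after t trips out (and t−1 returns) at most 2t − (t−1) of the 6 are across; that first reaches 6 at t = 5, so at least 9 crossings are needed.
The safety rule pushes this higher. Following every safe sequence of crossings, the most of the 6 that can be at the far shore as the ferry arrives there on crossing 9 is 5 — never all 6.
So no plan with fewer than 11 crossings exists, and this one achieves 11:
1. parent North and toddler North cross → the far shore.
2. parent North crosses ← the near shore.
3. toddler East and toddler South cross → the far shore.
4. toddler North crosses ← the near shore.
5. parent East and parent South cross → the far shore.
6. parent East and toddler East cross ← the near shore.
7. parent East and parent North cross → the far shore.
8. toddler South crosses ← the near shore.
9. toddler East and toddler North cross → the far shore.
10. parent South crosses ← the near shore.
11. parent South and toddler South cross → the far shore.

11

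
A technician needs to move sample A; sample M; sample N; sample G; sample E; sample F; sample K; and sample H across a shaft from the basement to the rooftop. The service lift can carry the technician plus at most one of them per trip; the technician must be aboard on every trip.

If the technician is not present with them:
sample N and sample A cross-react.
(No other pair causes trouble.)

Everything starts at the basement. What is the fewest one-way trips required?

Counting alone: the technician can take at most 1 across per trip to the rooftop, so moving all 8 needs at least 8 loaded trips out, with a return between consecutive ones — at least 15 crossings.
The plan below uses exactly 15 crossings, so it is optimal:
1. Technician goes to the rooftop with sample A.  [the basement: sample E, sample F, sample G, sample H, sample K, sample M, sample N | the rooftop: sample A]
2. Technician goes back to the basement alone.  [the basement: sample E, sample F, sample G, sample H, sample K, sample M, sample N | the rooftop: sample A]
3. Technician goes to the rooftop with sample M.  [the basement: sample E, sample F, sample G, sample H, sample K, sample N | the rooftop: sample A, sample M]
4. Technician goes back to the basement alone.  [the basement: sample E, sample F, sample G, sample H, sample K, sample N | the rooftop: sample A, sample M]
5. Technician goes to the rooftop with sample G.  [the basement: sample E, sample F, sample H, sample K, sample N | the rooftop: sample A, sample G, sample M]
6. Technician goes back to the basement alone.  [the basement: sample E, sample F, sample H, sample K, sample N | the rooftop: sample A, sample G, sample M]
7. Technician goes to the rooftop with sample E.  [the basement: sample F, sample H, sample K, sample N | the rooftop: sample A, sample E, sample G, sample M]
8. Technician goes back to the basement alone.  [the basement: sample F, sample H, sample K, sample N | the rooftop: sample A, sample E, sample G, sample M]
9. Technician goes to the rooftop with sample F.  [the basement: sample H, sample K, sample N | the rooftop: sample A, sample E, sample F, sample G, sample M]
10. Technician goes back to the basement alone.  [the basement: sample H, sample K, sample N | the rooftop: sample A, sample E, sample F, sample G, sample M]
11. Technician goes to the rooftop with sample K.  [the basement: sample H, sample N | the rooftop: sample A, sample E, sample F, sample G, sample K, sample M]
12. Technician goes back to the basement alone.  [the basement: sample H, sample N | the rooftop: sample A, sample E, sample F, sample G, sample K, sample M]
13. Technician goes to the rooftop with sample H.  [the basement: sample N | the rooftop: sample A, sample E, sample F, sample G, sample H, sample K, sample M]
14. Technician goes back to the basement alone.  [the basement: sample N | the rooftop: sample A, sample E, sample F, sample G, sample H, sample K, sample M]
15. Technician goes to the rooftop with sample N.  [the basement: — | the rooftop: sample A, sample E, sample F, sample G, sample H, sample K, sample M, sample N]

15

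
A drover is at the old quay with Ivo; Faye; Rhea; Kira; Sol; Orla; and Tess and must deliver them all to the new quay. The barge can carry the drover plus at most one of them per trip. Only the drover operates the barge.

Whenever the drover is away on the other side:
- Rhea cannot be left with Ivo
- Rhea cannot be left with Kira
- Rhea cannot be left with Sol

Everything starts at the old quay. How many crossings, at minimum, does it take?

impossible

Following every safe sequence of crossings from the start, the most of the 7 that can be at the new quay as the barge arrives there on crossings 1, 3, 5, 7, 9 is 1, 2, 3, 4, 5 respectively; the best ever achieved is 5 of 7.
From crossing 11 on, no configuration arises that was not already reachable earlier: only 72 distinct safe configurations (who is on which side, and where the barge is) can ever be reached, none of them has everyone across, and every continuation just revisits them. So no valid plan exists.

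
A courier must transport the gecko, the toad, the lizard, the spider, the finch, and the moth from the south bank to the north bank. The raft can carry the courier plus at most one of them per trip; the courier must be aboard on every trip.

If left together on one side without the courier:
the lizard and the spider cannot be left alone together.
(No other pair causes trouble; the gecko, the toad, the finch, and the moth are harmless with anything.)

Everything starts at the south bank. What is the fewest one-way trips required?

11

Counting alone: the courier can take at most 1 across per trip to the north bank, so moving all 6 needs at least 6 loaded trips out, with a return between consecutive ones — at least 11 crossings.
The plan below uses exactly 11 crossings, so it is optimal:
1. Courier goes to the north bank with the lizard.  [the south bank: the finch, the gecko, the moth, the spider, the toad | the north bank: the lizard]
2. Courier goes back to the south bank alone.  [the south bank: the finch, the gecko, the moth, the spider, the toad | the north bank: the lizard]
3. Courier goes to the north bank with the gecko.  [the south bank: the finch, the moth, the spider, the toad | the north bank: the gecko, the lizard]
4. Courier goes back to the south bank alone.  [the south bank: the finch, the moth, the spider, the toad | the north bank: the gecko, the lizard]
5. Courier goes to the north bank with the toad.  [the south bank: the finch, the moth, the spider | the north bank: the gecko, the lizard, the toad]
6. Courier goes back to the south bank alone.  [the south bank: the finch, the moth, the spider | the north bank: the gecko, the lizard, the toad]
7. Courier goes to the north bank with the finch.  [the south bank: the moth, the spider | the north bank: the finch, the gecko, the lizard, the toad]
8. Courier goes back to the south bank alone.  [the south bank: the moth, the spider | the north bank: the finch, the gecko, the lizard, the toad]
9. Courier goes to the north bank with the moth.  [the south bank: the spider | the north bank: the finch, the gecko, the lizard, the moth, the toad]
10. Courier goes back to the south bank alone.  [the south bank: the spider | the north bank: the finch, the gecko, the lizard, the moth, the toad]
11. Courier goes to the north bank with the spider.  [the south bank: — | the north bank: the finch, the gecko, the lizard, the moth, the spider, the toad]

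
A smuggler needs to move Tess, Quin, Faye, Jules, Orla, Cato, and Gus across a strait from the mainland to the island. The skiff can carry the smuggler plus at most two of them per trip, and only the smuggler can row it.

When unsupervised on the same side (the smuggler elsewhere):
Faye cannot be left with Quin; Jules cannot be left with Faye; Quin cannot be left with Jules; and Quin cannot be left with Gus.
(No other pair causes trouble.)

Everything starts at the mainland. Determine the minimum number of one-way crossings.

11

Counting alone: the smuggler can take at most 2 across per trip to the island, so moving all 7 needs at least 4 loaded trips out, with a return between consecutive ones — at least 7 crossings.
The safety rule pushes this higher. Following every safe sequence of crossings, the most of the 7 that can be at the island as the skiff arrives there on crossings 7, 9 is 5, 6 respectively — never all 7.
So no plan with fewer than 11 crossings exists, and this one achieves 11:
1. Smuggler goes to the island with Faye and Quin.  [the mainland: Cato, Gus, Jules, Orla, Tess | the island: Faye, Quin]
2. Smuggler goes back to the mainland with Quin.  [the mainland: Cato, Gus, Jules, Orla, Quin, Tess | the island: Faye]
3. Smuggler goes to the island with Quin and Tess.  [the mainland: Cato, Gus, Jules, Orla | the island: Faye, Quin, Tess]
4. Smuggler goes back to the mainland with Quin.  [the mainland: Cato, Gus, Jules, Orla, Quin | the island: Faye, Tess]
5. Smuggler goes to the island with Orla and Quin.  [the mainland: Cato, Gus, Jules | the island: Faye, Orla, Quin, Tess]
6. Smuggler goes back to the mainland with Quin.  [the mainland: Cato, Gus, Jules, Quin | the island: Faye, Orla, Tess]
7. Smuggler goes to the island with Cato and Quin.  [the mainland: Gus, Jules | the island: Cato, Faye, Orla, Quin, Tess]
8. Smuggler goes back to the mainland with Quin.  [the mainland: Gus, Jules, Quin | the island: Cato, Faye, Orla, Tess]
9. Smuggler goes to the island with Gus and Quin.  [the mainland: Jules | the island: Cato, Faye, Gus, Orla, Quin, Tess]
10. Smuggler goes back to the mainland with Quin.  [the mainland: Jules, Quin | the island: Cato, Faye, Gus, Orla, Tess]
11. Smuggler goes to the island with Jules and Quin.  [the mainland: — | the island: Cato, Faye, Gus, Jules, Orla, Quin, Tess]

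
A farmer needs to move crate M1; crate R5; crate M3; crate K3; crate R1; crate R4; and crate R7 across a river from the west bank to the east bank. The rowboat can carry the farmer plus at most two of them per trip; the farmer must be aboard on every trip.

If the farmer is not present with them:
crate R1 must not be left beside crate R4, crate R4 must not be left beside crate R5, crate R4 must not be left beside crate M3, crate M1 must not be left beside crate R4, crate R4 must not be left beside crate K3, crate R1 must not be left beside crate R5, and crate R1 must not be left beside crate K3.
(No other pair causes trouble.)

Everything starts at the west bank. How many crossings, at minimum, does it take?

11

Counting alone: the farmer can take at most 2 across per trip to the east bank, so moving all 7 needs at least 4 loaded trips out, with a return between consecutive ones — at least 7 crossings.
The safety rule pushes this higher. Following every safe sequence of crossings, the most of the 7 that can be at the east bank as the rowboat arrives there on crossings 7, 9 is 5, 6 respectively — never all 7.
So no plan with fewer than 11 crossings exists, and this one achieves 11:
1. Farmer goes to the east bank with crate R1 and crate R4.  [the west bank: crate K3, crate M1, crate M3, crate R5, crate R7 | the east bank: crate R1, crate R4]
2. Farmer goes back to the west bank with crate R1.  [the west bank: crate K3, crate M1, crate M3, crate R1, crate R5, crate R7 | the east bank: crate R4]
3. Farmer goes to the east bank with crate M1 and crate R1.  [the west bank: crate K3, crate M3, crate R5, crate R7 | the east bank: crate M1, crate R1, crate R4]
4. Farmer goes back to the west bank with crate R4.  [the west bank: crate K3, crate M3, crate R4, crate R5, crate R7 | the east bank: crate M1, crate R1]
5. Farmer goes to the east bank with crate M3 and crate R4.  [the west bank: crate K3, crate R5, crate R7 | the east bank: crate M1, crate M3, crate R1, crate R4]
6. Farmer goes back to the west bank with crate R4.  [the west bank: crate K3, crate R4, crate R5, crate R7 | the east bank: crate M1, crate M3, crate R1]
7. Farmer goes to the east bank with crate K3 and crate R5.  [the west bank: crate R4, crate R7 | the east bank: crate K3, crate M1, crate M3, crate R1, crate R5]
8. Farmer goes back to the west bank with crate R1.  [the west bank: crate R1, crate R4, crate R7 | the east bank: crate K3, crate M1, crate M3, crate R5]
9. Farmer goes to the east bank with crate R1 and crate R7.  [the west bank: crate R4 | the east bank: crate K3, crate M1, crate M3, crate R1, crate R5, crate R7]
10. Farmer goes back to the west bank with crate R1.  [the west bank: crate R1, crate R4 | the east bank: crate K3, crate M1, crate M3, crate R5, crate R7]
11. Farmer goes to the east bank with crate R1 and crate R4.  [the west bank: — | the east bank: crate K3, crate M1, crate M3, crate R1, crate R4, crate R5, crate R7]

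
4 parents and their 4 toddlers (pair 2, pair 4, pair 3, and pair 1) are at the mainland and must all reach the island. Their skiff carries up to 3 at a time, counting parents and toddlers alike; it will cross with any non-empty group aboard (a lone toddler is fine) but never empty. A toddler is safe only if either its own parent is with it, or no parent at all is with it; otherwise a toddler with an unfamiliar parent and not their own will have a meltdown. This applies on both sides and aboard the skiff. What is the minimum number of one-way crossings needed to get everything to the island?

9

Counting alone: each trip to the island takes at most 3 across and each return brings at least 1 back, so after t trips out (and t−1 returns) at most 3t − (t−1) of the 8 are across; that first reaches 8 at t = 4, so at least 7 crossings are needed.
The safety rule pushes this higher. Following every safe sequence of crossings, the most of the 8 that can be at the island as the skiff arrives there on crossing 7 is 7 — never all 8.
So no plan with fewer than 9 crossings exists, and this one achieves 9:
1. parent 2 and toddler 2 cross → the island.
2. parent 2 crosses ← the mainland.
3. parent 2, parent 4, and toddler 4 cross → the island.
4. parent 2 and toddler 2 cross ← the mainland.
5. parent 1, parent 2, and parent 3 cross → the island.
6. toddler 4 crosses ← the mainland.
7. toddler 2 and toddler 4 cross → the island.
8. toddler 2 crosses ← the mainland.
9. toddler 1, toddler 2, and toddler 3 cross → the island.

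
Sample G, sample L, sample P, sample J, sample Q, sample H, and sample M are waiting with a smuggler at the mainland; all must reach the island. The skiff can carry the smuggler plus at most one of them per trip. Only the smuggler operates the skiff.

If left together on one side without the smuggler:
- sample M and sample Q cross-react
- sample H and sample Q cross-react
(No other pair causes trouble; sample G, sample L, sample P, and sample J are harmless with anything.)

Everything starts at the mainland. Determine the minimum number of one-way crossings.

15

Counting alone: the smuggler can take at most 1 across per trip to the island, so moving all 7 needs at least 7 loaded trips out, with a return between consecutive ones — at least 13 crossings.
The safety rule pushes this higher. Following every safe sequence of crossings, the most of the 7 that can be at the island as the skiff arrives there on crossing 13 is 6 — never all 7.
So no plan with fewer than 15 crossings exists, and this one achieves 15:
1. Smuggler goes to the island with sample Q.  [the mainland: sample G, sample H, sample J, sample L, sample M, sample P | the island: sample Q]
2. Smuggler goes back to the mainland alone.  [the mainland: sample G, sample H, sample J, sample L, sample M, sample P | the island: sample Q]
3. Smuggler goes to the island with sample G.  [the mainland: sample H, sample J, sample L, sample M, sample P | the island: sample G, sample Q]
4. Smuggler goes back to the mainland alone.  [the mainland: sample H, sample J, sample L, sample M, sample P | the island: sample G, sample Q]
5. Smuggler goes to the island with sample L.  [the mainland: sample H, sample J, sample M, sample P | the island: sample G, sample L, sample Q]
6. Smuggler goes back to the mainland alone.  [the mainland: sample H, sample J, sample M, sample P | the island: sample G, sample L, sample Q]
7. Smuggler goes to the island with sample P.  [the mainland: sample H, sample J, sample M | the island: sample G, sample L, sample P, sample Q]
8. Smuggler goes back to the mainland alone.  [the mainland: sample H, sample J, sample M | the island: sample G, sample L, sample P, sample Q]
9. Smuggler goes to the island with sample J.  [the mainland: sample H, sample M | the island: sample G, sample J, sample L, sample P, sample Q]
10. Smuggler goes back to the mainland alone.  [the mainland: sample H, sample M | the island: sample G, sample J, sample L, sample P, sample Q]
11. Smuggler goes to the island with sample H.  [the mainland: sample M | the island: sample G, sample H, sample J, sample L, sample P, sample Q]
12. Smuggler goes back to the mainland with sample Q.  [the mainland: sample M, sample Q | the island: sample G, sample H, sample J, sample L, sample P]
13. Smuggler goes to the island with sample M.  [the mainland: sample Q | the island: sample G, sample H, sample J, sample L, sample M, sample P]
14. Smuggler goes back to the mainland alone.  [the mainland: sample Q | the island: sample G, sample H, sample J, sample L, sample M, sample P]
15. Smuggler goes to the island with sample Q.  [the mainland: — | the island: sample G, sample H, sample J, sample L, sample M, sample P, sample Q]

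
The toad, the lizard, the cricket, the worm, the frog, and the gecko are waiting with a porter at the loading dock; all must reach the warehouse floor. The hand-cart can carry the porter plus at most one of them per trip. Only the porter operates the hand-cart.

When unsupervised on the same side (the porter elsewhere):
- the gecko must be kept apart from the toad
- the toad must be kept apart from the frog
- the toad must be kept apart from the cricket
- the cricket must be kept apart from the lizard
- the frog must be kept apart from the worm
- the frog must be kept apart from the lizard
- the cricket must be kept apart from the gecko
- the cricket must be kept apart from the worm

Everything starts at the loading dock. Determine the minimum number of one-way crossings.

impossible

Whatever the first load, the items left behind include a forbidden pair without the porter. No opening move is safe, so no plan exists.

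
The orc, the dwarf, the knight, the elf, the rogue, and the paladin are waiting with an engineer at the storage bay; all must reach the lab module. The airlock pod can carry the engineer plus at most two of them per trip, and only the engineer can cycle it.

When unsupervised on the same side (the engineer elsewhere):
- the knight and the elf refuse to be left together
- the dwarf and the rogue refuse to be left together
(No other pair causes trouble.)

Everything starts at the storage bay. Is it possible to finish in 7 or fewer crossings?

Yes

Yes — this plan uses 5 crossings (≤ 7):
1. Engineer goes to the lab module with the dwarf and the knight.  [the storage bay: the elf, the orc, the paladin, the rogue | the lab module: the dwarf, the knight]
2. Engineer goes back to the storage bay alone.  [the storage bay: the elf, the orc, the paladin, the rogue | the lab module: the dwarf, the knight]
3. Engineer goes to the lab module with the orc and the paladin.  [the storage bay: the elf, the rogue | the lab module: the dwarf, the knight, the orc, the paladin]
4. Engineer goes back to the storage bay alone.  [the storage bay: the elf, the rogue | the lab module: the dwarf, the knight, the orc, the paladin]
5. Engineer goes to the lab module with the elf and the rogue.  [the storage bay: — | the lab module: the dwarf, the elf, the knight, the orc, the paladin, the rogue]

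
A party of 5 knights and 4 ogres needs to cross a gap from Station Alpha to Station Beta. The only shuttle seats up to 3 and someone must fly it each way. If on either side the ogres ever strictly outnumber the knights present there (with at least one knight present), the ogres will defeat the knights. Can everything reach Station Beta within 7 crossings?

Yes

Yes — this plan uses 7 crossings (≤ 7):
1. 3 ogres → Station Beta.  (Station Alpha: 5K 1O; Station Beta: 0K 3O)
2. 1 ogre ← Station Alpha.  (Station Alpha: 5K 2O; Station Beta: 0K 2O)
3. 3 knights → Station Beta.  (Station Alpha: 2K 2O; Station Beta: 3K 2O)
4. 1 knight ← Station Alpha.  (Station Alpha: 3K 2O; Station Beta: 2K 2O)
5. 2 knights and 1 ogre → Station Beta.  (Station Alpha: 1K 1O; Station Beta: 4K 3O)
6. 1 knight ← Station Alpha.  (Station Alpha: 2K 1O; Station Beta: 3K 3O)
7. 2 knights and 1 ogre → Station Beta.  (Station Alpha: 0K 0O; Station Beta: 5K 4O)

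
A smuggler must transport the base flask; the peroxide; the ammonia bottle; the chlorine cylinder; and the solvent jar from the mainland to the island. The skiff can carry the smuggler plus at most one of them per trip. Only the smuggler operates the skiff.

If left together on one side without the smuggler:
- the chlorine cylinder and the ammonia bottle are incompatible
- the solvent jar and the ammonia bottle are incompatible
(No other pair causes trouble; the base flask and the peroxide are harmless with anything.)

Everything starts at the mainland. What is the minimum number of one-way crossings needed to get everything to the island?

Counting alone: the smuggler can take at most 1 across per trip to the island, so moving all 5 needs at least 5 loaded trips out, with a return between consecutive ones — at least 9 crossings.
The safety rule pushes this higher. Following every safe sequence of crossings, the most of the 5 that can be at the island as the skiff arrives there on crossing 9 is 4 — never all 5.
So no plan with fewer than 11 crossings exists, and this one achieves 11:
1. Smuggler goes to the island with the ammonia bottle.  [the mainland: the base flask, the chlorine cylinder, the peroxide, the solvent jar | the island: the ammonia bottle]
2. Smuggler goes back to the mainland alone.  [the mainland: the base flask, the chlorine cylinder, the peroxide, the solvent jar | the island: the ammonia bottle]
3. Smuggler goes to the island with the base flask.  [the mainland: the chlorine cylinder, the peroxide, the solvent jar | the island: the ammonia bottle, the base flask]
4. Smuggler goes back to the mainland alone.  [the mainland: the chlorine cylinder, the peroxide, the solvent jar | the island: the ammonia bottle, the base flask]
5. Smuggler goes to the island with the peroxide.  [the mainland: the chlorine cylinder, the solvent jar | the island: the ammonia bottle, the base flask, the peroxide]
6. Smuggler goes back to the mainland alone.  [the mainland: the chlorine cylinder, the solvent jar | the island: the ammonia bottle, the base flask, the peroxide]
7. Smuggler goes to the island with the chlorine cylinder.  [the mainland: the solvent jar | the island: the ammonia bottle, the base flask, the chlorine cylinder, the peroxide]
8. Smuggler goes back to the mainland with the ammonia bottle.  [the mainland: the ammonia bottle, the solvent jar | the island: the base flask, the chlorine cylinder, the peroxide]
9. Smuggler goes to the island with the solvent jar.  [the mainland: the ammonia bottle | the island: the base flask, the chlorine cylinder, the peroxide, the solvent jar]
10. Smuggler goes back to the mainland alone.  [the mainland: the ammonia bottle | the island: the base flask, the chlorine cylinder, the peroxide, the solvent jar]
11. Smuggler goes to the island with the ammonia bottle.  [the mainland: — | the island: the ammonia bottle, the base flask, the chlorine cylinder, the peroxide, the solvent jar]

11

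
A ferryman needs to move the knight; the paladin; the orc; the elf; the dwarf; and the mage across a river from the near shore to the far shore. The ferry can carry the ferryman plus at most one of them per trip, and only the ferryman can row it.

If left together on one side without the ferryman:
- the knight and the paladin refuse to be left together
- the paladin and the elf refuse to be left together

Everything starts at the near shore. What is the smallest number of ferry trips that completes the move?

Counting alone: the ferryman can take at most 1 across per trip to the far shore, so moving all 6 needs at least 6 loaded trips out, with a return between consecutive ones — at least 11 crossings.
The safety rule pushes this higher. Following every safe sequence of crossings, the most of the 6 that can be at the far shore as the ferry arrives there on crossing 11 is 5 — never all 6.
So no plan with fewer than 13 crossings exists, and this one achieves 13:
1. Ferryman goes to the far shore with the paladin.  [the near shore: the dwarf, the elf, the knight, the mage, the orc | the far shore: the paladin]
2. Ferryman goes back to the near shore alone.  [the near shore: the dwarf, the elf, the knight, the mage, the orc | the far shore: the paladin]
3. Ferryman goes to the far shore with the knight.  [the near shore: the dwarf, the elf, the mage, the orc | the far shore: the knight, the paladin]
4. Ferryman goes back to the near shore with the paladin.  [the near shore: the dwarf, the elf, the mage, the orc, the paladin | the far shore: the knight]
5. Ferryman goes to the far shore with the elf.  [the near shore: the dwarf, the mage, the orc, the paladin | the far shore: the elf, the knight]
6. Ferryman goes back to the near shore alone.  [the near shore: the dwarf, the mage, the orc, the paladin | the far shore: the elf, the knight]
7. Ferryman goes to the far shore with the orc.  [the near shore: the dwarf, the mage, the paladin | the far shore: the elf, the knight, the orc]
8. Ferryman goes back to the near shore alone.  [the near shore: the dwarf, the mage, the paladin | the far shore: the elf, the knight, the orc]
9. Ferryman goes to the far shore with the dwarf.  [the near shore: the mage, the paladin | the far shore: the dwarf, the elf, the knight, the orc]
10. Ferryman goes back to the near shore alone.  [the near shore: the mage, the paladin | the far shore: the dwarf, the elf, the knight, the orc]
11. Ferryman goes to the far shore with the mage.  [the near shore: the paladin | the far shore: the dwarf, the elf, the knight, the mage, the orc]
12. Ferryman goes back to the near shore alone.  [the near shore: the paladin | the far shore: the dwarf, the elf, the knight, the mage, the orc]
13. Ferryman goes to the far shore with the paladin.  [the near shore: — | the far shore: the dwarf, the elf, the knight, the mage, the orc, the paladin]

13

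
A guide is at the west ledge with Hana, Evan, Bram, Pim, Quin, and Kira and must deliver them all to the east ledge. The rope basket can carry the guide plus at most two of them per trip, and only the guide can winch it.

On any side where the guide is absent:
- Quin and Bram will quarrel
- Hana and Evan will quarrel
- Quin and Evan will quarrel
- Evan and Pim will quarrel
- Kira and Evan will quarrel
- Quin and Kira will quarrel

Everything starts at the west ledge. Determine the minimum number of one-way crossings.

9

Counting alone: the guide can take at most 2 across per trip to the east ledge, so moving all 6 needs at least 3 loaded trips out, with a return between consecutive ones — at least 5 crossings.
The safety rule pushes this higher. Following every safe sequence of crossings, the most of the 6 that can be at the east ledge as the rope basket arrives there on crossings 5, 7 is 4, 5 respectively — never all 6.
So no plan with fewer than 9 crossings exists, and this one achieves 9:
1. Guide goes to the east ledge with Evan and Quin.  [the west ledge: Bram, Hana, Kira, Pim | the east ledge: Evan, Quin]
2. Guide goes back to the west ledge with Evan.  [the west ledge: Bram, Evan, Hana, Kira, Pim | the east ledge: Quin]
3. Guide goes to the east ledge with Evan and Hana.  [the west ledge: Bram, Kira, Pim | the east ledge: Evan, Hana, Quin]
4. Guide goes back to the west ledge with Evan.  [the west ledge: Bram, Evan, Kira, Pim | the east ledge: Hana, Quin]
5. Guide goes to the east ledge with Evan and Pim.  [the west ledge: Bram, Kira | the east ledge: Evan, Hana, Pim, Quin]
6. Guide goes back to the west ledge with Evan.  [the west ledge: Bram, Evan, Kira | the east ledge: Hana, Pim, Quin]
7. Guide goes to the east ledge with Bram and Kira.  [the west ledge: Evan | the east ledge: Bram, Hana, Kira, Pim, Quin]
8. Guide goes back to the west ledge with Quin.  [the west ledge: Evan, Quin | the east ledge: Bram, Hana, Kira, Pim]
9. Guide goes to the east ledge with Evan and Quin.  [the west ledge: — | the east ledge: Bram, Evan, Hana, Kira, Pim, Quin]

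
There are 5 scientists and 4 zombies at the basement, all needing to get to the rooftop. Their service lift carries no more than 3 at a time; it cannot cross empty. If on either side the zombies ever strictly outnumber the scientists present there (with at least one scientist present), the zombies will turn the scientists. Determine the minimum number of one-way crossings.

7

Counting alone: each trip to the rooftop takes at most 3 across and each return brings at least 1 back, so after t trips out (and t−1 returns) at most 3t − (t−1) of the 9 are across; that first reaches 9 at t = 4, so at least 7 crossings are needed.
The plan below uses exactly 7 crossings, so it is optimal:
1. 3 zombies → the rooftop.  (the basement: 5S 1Z; the rooftop: 0S 3Z)
2. 1 zombie ← the basement.  (the basement: 5S 2Z; the rooftop: 0S 2Z)
3. 3 scientists → the rooftop.  (the basement: 2S 2Z; the rooftop: 3S 2Z)
4. 1 scientist ← the basement.  (the basement: 3S 2Z; the rooftop: 2S 2Z)
5. 2 scientists and 1 zombie → the rooftop.  (the basement: 1S 1Z; the rooftop: 4S 3Z)
6. 1 scientist ← the basement.  (the basement: 2S 1Z; the rooftop: 3S 3Z)
7. 2 scientists and 1 zombie → the rooftop.  (the basement: 0S 0Z; the rooftop: 5S 4Z)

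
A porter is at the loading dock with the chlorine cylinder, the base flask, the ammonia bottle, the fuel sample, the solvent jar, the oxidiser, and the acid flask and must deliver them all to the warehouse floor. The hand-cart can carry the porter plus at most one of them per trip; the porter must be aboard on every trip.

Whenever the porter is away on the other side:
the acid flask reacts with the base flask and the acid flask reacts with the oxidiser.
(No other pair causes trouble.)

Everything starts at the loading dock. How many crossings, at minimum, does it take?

Counting alone: the porter can take at most 1 across per trip to the warehouse floor, so moving all 7 needs at least 7 loaded trips out, with a return between consecutive ones — at least 13 crossings.
The safety rule pushes this higher. Following every safe sequence of crossings, the most of the 7 that can be at the warehouse floor as the hand-cart arrives there on crossing 13 is 6 — never all 7.
So no plan with fewer than 15 crossings exists, and this one achieves 15:
1. Porter goes to the warehouse floor with the acid flask.
2. Porter goes back to the loading dock alone.
3. Porter goes to the warehouse floor with the chlorine cylinder.
4. Porter goes back to the loading dock alone.
5. Porter goes to the warehouse floor with the base flask.
6. Porter goes back to the loading dock with the acid flask.
7. Porter goes to the warehouse floor with the oxidiser.
8. Porter goes back to the loading dock alone.
9. Porter goes to the warehouse floor with the ammonia bottle.
10. Porter goes back to the loading dock alone.
11. Porter goes to the warehouse floor with the fuel sample.
12. Porter goes back to the loading dock alone.
13. Porter goes to the warehouse floor with the solvent jar.
14. Porter goes back to the loading dock alone.
15. Porter goes to the warehouse floor with the acid flask.

15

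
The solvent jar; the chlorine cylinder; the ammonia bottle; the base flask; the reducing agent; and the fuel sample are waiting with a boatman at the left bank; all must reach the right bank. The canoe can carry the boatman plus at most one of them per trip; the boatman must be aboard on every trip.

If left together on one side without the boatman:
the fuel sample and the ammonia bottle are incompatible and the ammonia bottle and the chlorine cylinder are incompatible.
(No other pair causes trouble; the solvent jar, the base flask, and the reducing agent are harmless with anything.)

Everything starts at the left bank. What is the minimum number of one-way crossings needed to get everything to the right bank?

13

Counting alone: the boatman can take at most 1 across per trip to the right bank, so moving all 6 needs at least 6 loaded trips out, with a return between consecutive ones — at least 11 crossings.
The safety rule pushes this higher. Following every safe sequence of crossings, the most of the 6 that can be at the right bank as the canoe arrives there on crossing 11 is 5 — never all 6.
So no plan with fewer than 13 crossings exists, and this one achieves 13:
1. Boatman goes to the right bank with the ammonia bottle.  [the left bank: the base flask, the chlorine cylinder, the fuel sample, the reducing agent, the solvent jar | the right bank: the ammonia bottle]
2. Boatman goes back to the left bank alone.  [the left bank: the base flask, the chlorine cylinder, the fuel sample, the reducing agent, the solvent jar | the right bank: the ammonia bottle]
3. Boatman goes to the right bank with the solvent jar.  [the left bank: the base flask, the chlorine cylinder, the fuel sample, the reducing agent | the right bank: the ammonia bottle, the solvent jar]
4. Boatman goes back to the left bank alone.  [the left bank: the base flask, the chlorine cylinder, the fuel sample, the reducing agent | the right bank: the ammonia bottle, the solvent jar]
5. Boatman goes to the right bank with the chlorine cylinder.  [the left bank: the base flask, the fuel sample, the reducing agent | the right bank: the ammonia bottle, the chlorine cylinder, the solvent jar]
6. Boatman goes back to the left bank with the ammonia bottle.  [the left bank: the ammonia bottle, the base flask, the fuel sample, the reducing agent | the right bank: the chlorine cylinder, the solvent jar]
7. Boatman goes to the right bank with the fuel sample.  [the left bank: the ammonia bottle, the base flask, the reducing agent | the right bank: the chlorine cylinder, the fuel sample, the solvent jar]
8. Boatman goes back to the left bank alone.  [the left bank: the ammonia bottle, the base flask, the reducing agent | the right bank: the chlorine cylinder, the fuel sample, the solvent jar]
9. Boatman goes to the right bank with the base flask.  [the left bank: the ammonia bottle, the reducing agent | the right bank: the base flask, the chlorine cylinder, the fuel sample, the solvent jar]
10. Boatman goes back to the left bank alone.  [the left bank: the ammonia bottle, the reducing agent | the right bank: the base flask, the chlorine cylinder, the fuel sample, the solvent jar]
11. Boatman goes to the right bank with the reducing agent.  [the left bank: the ammonia bottle | the right bank: the base flask, the chlorine cylinder, the fuel sample, the reducing agent, the solvent jar]
12. Boatman goes back to the left bank alone.  [the left bank: the ammonia bottle | the right bank: the base flask, the chlorine cylinder, the fuel sample, the reducing agent, the solvent jar]
13. Boatman goes to the right bank with the ammonia bottle.  [the left bank: — | the right bank: the ammonia bottle, the base flask, the chlorine cylinder, the fuel sample, the reducing agent, the solvent jar]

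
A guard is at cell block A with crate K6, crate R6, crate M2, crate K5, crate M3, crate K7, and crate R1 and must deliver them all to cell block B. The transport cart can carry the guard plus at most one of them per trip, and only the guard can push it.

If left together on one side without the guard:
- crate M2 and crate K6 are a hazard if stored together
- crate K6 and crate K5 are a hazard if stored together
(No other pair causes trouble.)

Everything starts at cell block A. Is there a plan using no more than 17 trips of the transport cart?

Yes

Yes — this plan uses 15 crossings (≤ 17):
1. Guard goes to cell block B with crate K6.  [cell block A: crate K5, crate K7, crate M2, crate M3, crate R1, crate R6 | cell block B: crate K6]
2. Guard goes back to cell block A alone.  [cell block A: crate K5, crate K7, crate M2, crate M3, crate R1, crate R6 | cell block B: crate K6]
3. Guard goes to cell block B with crate R6.  [cell block A: crate K5, crate K7, crate M2, crate M3, crate R1 | cell block B: crate K6, crate R6]
4. Guard goes back to cell block A alone.  [cell block A: crate K5, crate K7, crate M2, crate M3, crate R1 | cell block B: crate K6, crate R6]
5. Guard goes to cell block B with crate M2.  [cell block A: crate K5, crate K7, crate M3, crate R1 | cell block B: crate K6, crate M2, crate R6]
6. Guard goes back to cell block A with crate K6.  [cell block A: crate K5, crate K6, crate K7, crate M3, crate R1 | cell block B: crate M2, crate R6]
7. Guard goes to cell block B with crate K5.  [cell block A: crate K6, crate K7, crate M3, crate R1 | cell block B: crate K5, crate M2, crate R6]
8. Guard goes back to cell block A alone.  [cell block A: crate K6, crate K7, crate M3, crate R1 | cell block B: crate K5, crate M2, crate R6]
9. Guard goes to cell block B with crate M3.  [cell block A: crate K6, crate K7, crate R1 | cell block B: crate K5, crate M2, crate M3, crate R6]
10. Guard goes back to cell block A alone.  [cell block A: crate K6, crate K7, crate R1 | cell block B: crate K5, crate M2, crate M3, crate R6]
11. Guard goes to cell block B with crate K7.  [cell block A: crate K6, crate R1 | cell block B: crate K5, crate K7, crate M2, crate M3, crate R6]
12. Guard goes back to cell block A alone.  [cell block A: crate K6, crate R1 | cell block B: crate K5, crate K7, crate M2, crate M3, crate R6]
13. Guard goes to cell block B with crate R1.  [cell block A: crate K6 | cell block B: crate K5, crate K7, crate M2, crate M3, crate R1, crate R6]
14. Guard goes back to cell block A alone.  [cell block A: crate K6 | cell block B: crate K5, crate K7, crate M2, crate M3, crate R1, crate R6]
15. Guard goes to cell block B with crate K6.  [cell block A: — | cell block B: crate K5, crate K6, crate K7, crate M2, crate M3, crate R1, crate R6]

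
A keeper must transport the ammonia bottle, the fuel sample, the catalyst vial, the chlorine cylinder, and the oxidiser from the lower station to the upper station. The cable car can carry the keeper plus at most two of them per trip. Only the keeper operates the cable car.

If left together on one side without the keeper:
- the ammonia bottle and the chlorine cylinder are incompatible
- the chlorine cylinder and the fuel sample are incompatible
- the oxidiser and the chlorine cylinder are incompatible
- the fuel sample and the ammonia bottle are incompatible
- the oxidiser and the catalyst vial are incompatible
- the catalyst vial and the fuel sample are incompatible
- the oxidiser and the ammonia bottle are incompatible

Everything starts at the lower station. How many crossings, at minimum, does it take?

impossible

Whatever the first load, the items left behind include a forbidden pair without the keeper. No opening move is safe, so no plan exists.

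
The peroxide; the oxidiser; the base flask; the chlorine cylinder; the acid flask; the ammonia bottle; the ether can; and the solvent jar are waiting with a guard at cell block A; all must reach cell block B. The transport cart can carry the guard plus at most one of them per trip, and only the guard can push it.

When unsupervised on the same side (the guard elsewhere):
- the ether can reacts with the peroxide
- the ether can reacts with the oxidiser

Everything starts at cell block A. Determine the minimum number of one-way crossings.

17

Counting alone: the guard can take at most 1 across per trip to cell block B, so moving all 8 needs at least 8 loaded trips out, with a return between consecutive ones — at least 15 crossings.
The safety rule pushes this higher. Following every safe sequence of crossings, the most of the 8 that can be at cell block B as the transport cart arrives there on crossing 15 is 7 — never all 8.
So no plan with fewer than 17 crossings exists, and this one achieves 17:
1. Guard goes to cell block B with the ether can.
2. Guard goes back to cell block A alone.
3. Guard goes to cell block B with the peroxide.
4. Guard goes back to cell block A with the ether can.
5. Guard goes to cell block B with the oxidiser.
6. Guard goes back to cell block A alone.
7. Guard goes to cell block B with the base flask.
8. Guard goes back to cell block A alone.
9. Guard goes to cell block B with the chlorine cylinder.
10. Guard goes back to cell block A alone.
11. Guard goes to cell block B with the acid flask.
12. Guard goes back to cell block A alone.
13. Guard goes to cell block B with the ammonia bottle.
14. Guard goes back to cell block A alone.
15. Guard goes to cell block B with the solvent jar.
16. Guard goes back to cell block A alone.
17. Guard goes to cell block B with the ether can.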